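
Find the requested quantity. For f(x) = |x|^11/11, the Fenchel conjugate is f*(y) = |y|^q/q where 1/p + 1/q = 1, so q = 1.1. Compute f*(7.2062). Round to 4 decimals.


The conjugate exponent q satisfies 1/p + 1/q = 1.
p = 11, so q = 11/(11 - 1) = 1.1
|y|^q = 7.2062^1.1 = 8.7796
f*(7.2062) = 8.7796 / 1.1 = 7.9815


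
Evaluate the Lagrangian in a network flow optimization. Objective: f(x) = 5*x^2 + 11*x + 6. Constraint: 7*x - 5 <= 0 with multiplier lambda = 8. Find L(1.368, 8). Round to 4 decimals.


Step 1: Evaluate f(x).
f(1.368) = 5*1.368^2 + 11*1.368 + 6 = 30.4051
Step 2: Evaluate g(x).
g(1.368) = 7*1.368 - 5 = 4.576
Step 3: Compute Lagrangian.
L = 30.4051 + 8*4.576 = 67.0131


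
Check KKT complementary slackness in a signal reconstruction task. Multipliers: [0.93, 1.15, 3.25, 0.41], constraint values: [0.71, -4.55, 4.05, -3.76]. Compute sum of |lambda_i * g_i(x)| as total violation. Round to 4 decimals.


KKT complementary slackness check:
lambda_1 * g_1 = 0.93 * 0.71 = 0.6603
lambda_2 * g_2 = 1.15 * -4.55 = -5.2325
lambda_3 * g_3 = 3.25 * 4.05 = 13.1625
lambda_4 * g_4 = 0.41 * -3.76 = -1.5416
Total violation = 0.6603 + 5.2325 + 13.1625 + 1.5416 = 20.5969


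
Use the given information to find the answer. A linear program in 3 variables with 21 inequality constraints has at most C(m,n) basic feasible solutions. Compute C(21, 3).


Each vertex corresponds to some choice of n active constraints out of m, so the number of vertices is at most C(m, n) = m! / (n!(m-n)!).
m = 21, n = 3
Numerator: 21 * 20 * 19
Denominator: 3! = 6
C(21, 3) = 1330


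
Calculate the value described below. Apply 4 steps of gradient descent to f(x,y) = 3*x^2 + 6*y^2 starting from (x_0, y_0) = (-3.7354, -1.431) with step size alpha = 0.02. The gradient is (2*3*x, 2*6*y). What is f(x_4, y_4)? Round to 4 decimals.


Gradient descent on f(x,y) = 3*x^2 + 6*y^2.
Starting point: (-3.7354, -1.431), alpha = 0.02
Step 1: grad_x = 2*3*-3.7354 = -22.4124, grad_y = 2*6*-1.431 = -17.172
  x_1 = -3.7354 - 0.02*-22.4124 = -3.2872
  y_1 = -1.431 - 0.02*-17.172 = -1.0876
Step 2: grad_x = 2*3*-3.2872 = -19.7229, grad_y = 2*6*-1.0876 = -13.0507
  x_2 = -3.2872 - 0.02*-19.7229 = -2.8927
  y_2 = -1.0876 - 0.02*-13.0507 = -0.8265
Step 3: grad_x = 2*3*-2.8927 = -17.3562, grad_y = 2*6*-0.8265 = -9.9185
  x_3 = -2.8927 - 0.02*-17.3562 = -2.5456
  y_3 = -0.8265 - 0.02*-9.9185 = -0.6282
Step 4: grad_x = 2*3*-2.5456 = -15.2734, grad_y = 2*6*-0.6282 = -7.5381
  x_4 = -2.5456 - 0.02*-15.2734 = -2.2401
  y_4 = -0.6282 - 0.02*-7.5381 = -0.4774
f(-2.2401, -0.4774) = 3*(-2.2401)^2 + 6*(-0.4774)^2 = 16.4217


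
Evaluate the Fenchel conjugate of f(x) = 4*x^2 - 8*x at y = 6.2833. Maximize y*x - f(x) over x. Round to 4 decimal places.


f*(y) = sup_x {y*x - a*x^2 - b*x} = sup_x {(y-b)*x - a*x^2}
FOC: (y - b) - 2a*x = 0 => x* = (y - b)/(2a)
x* = (6.2833 + 8)/(2*4) = 1.7854
f*(6.2833) = (y-b)^2/(4a) = (6.2833 + 8)^2/(4*4)
= 204.0127/16 = 12.7508


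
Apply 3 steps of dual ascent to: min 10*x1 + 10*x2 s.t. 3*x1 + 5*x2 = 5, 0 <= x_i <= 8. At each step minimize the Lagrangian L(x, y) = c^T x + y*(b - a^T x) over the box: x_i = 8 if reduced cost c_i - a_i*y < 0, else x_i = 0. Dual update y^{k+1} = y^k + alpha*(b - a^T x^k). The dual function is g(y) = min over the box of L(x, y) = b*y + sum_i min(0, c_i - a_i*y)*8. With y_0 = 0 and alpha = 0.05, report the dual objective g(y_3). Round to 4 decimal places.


Dual ascent for LP: min 10*x1 + 10*x2, 3*x1 + 5*x2 = 5, 0 <= x_i <= 8
Step 1: y^k = 0.0, reduced costs: (10.0, 10.0)
  x^k = (0.0, 0.0), subgradient = b - a^T x = 5.0
  y^{k+1} = 0.0 + 0.05*5.0 = 0.25
Step 2: y^k = 0.25, reduced costs: (9.25, 8.75)
  x^k = (0.0, 0.0), subgradient = b - a^T x = 5.0
  y^{k+1} = 0.25 + 0.05*5.0 = 0.5
Step 3: y^k = 0.5, reduced costs: (8.5, 7.5)
  x^k = (0.0, 0.0), subgradient = b - a^T x = 5.0
  y^{k+1} = 0.5 + 0.05*5.0 = 0.75
Dual objective at y_3 = 0.75: reduced costs (7.75, 6.25), box minimizer x = (0.0, 0.0)
g(y_3) = b*y + (c1 - a1*y)*x1 + (c2 - a2*y)*x2 = 5*0.75 + 7.75*0.0 + 6.25*0.0 = 3.75 + 0.0 + 0.0 = 3.75


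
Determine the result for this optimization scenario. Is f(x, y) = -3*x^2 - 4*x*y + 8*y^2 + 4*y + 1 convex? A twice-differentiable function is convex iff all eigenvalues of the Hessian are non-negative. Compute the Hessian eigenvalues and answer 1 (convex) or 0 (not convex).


The Hessian of f(x,y) = -3*x^2 - 4*x*y + 8*y^2 + 4*y + 1 is:
H = [[-6, -4], [-4, 16]]
Trace = -6 + 16 = 10
Determinant = -6*16 - (-4)^2 = -112
Discriminant = (10)^2 - 4*-112 = 548.0
Eigenvalues: lambda_1 = -6.7047, lambda_2 = 16.7047
The function is not convex.

0


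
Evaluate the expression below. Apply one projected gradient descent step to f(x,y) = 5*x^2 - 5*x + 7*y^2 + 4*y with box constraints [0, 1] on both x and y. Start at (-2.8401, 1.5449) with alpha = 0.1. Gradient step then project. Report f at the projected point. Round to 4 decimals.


Step 1: Compute gradient at (-2.8401, 1.5449).
grad_x = 2*5*-2.8401 - 5 = -33.401
grad_y = 2*7*1.5449 + 4 = 25.6286
Step 2: Gradient step.
x_raw = -2.8401 - 0.1*-33.401 = 0.5
y_raw = 1.5449 - 0.1*25.6286 = -1.018
Step 3: Project onto [0, 1].
x_proj = clip(0.5) = 0.5
y_proj = clip(-1.018) = 0.0
Step 4: Evaluate f.
f(0.5, 0.0) = -1.25


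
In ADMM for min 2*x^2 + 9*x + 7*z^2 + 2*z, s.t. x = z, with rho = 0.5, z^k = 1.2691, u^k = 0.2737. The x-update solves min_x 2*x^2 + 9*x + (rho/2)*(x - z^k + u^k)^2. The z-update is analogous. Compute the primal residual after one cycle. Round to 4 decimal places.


ADMM iteration with rho = 0.5, z^k = 1.2691, u^k = 0.2737
Step 1: x-update.
Minimize 2*x^2 + 9*x + (0.5/2)*(x - 1.2691 + 0.2737)^2
FOC: (2*2 + 0.5)*x = -9 + 0.5*(1.2691 - 0.2737)
x^{k+1} = -1.8894
Step 2: z-update.
Minimize 7*z^2 + 2*z + (0.5/2)*(-1.8894 - z + 0.2737)^2
FOC: (2*7 + 0.5)*z = -2 + 0.5*(-1.8894 + 0.2737)
z^{k+1} = -0.1936
Step 3: u-update.
u^{k+1} = 0.2737 - 1.8894 + 0.1936 = -1.4221
Step 4: Primal residual = |-1.8894 + 0.1936| = 1.6958


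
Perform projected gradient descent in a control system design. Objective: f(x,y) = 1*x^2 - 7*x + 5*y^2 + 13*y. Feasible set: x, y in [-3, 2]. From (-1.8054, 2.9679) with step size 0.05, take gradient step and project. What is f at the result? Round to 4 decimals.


Step 1: Compute gradient at (-1.8054, 2.9679).
grad_x = 2*1*-1.8054 - 7 = -10.6108
grad_y = 2*5*2.9679 + 13 = 42.679
Step 2: Gradient step.
x_raw = -1.8054 - 0.05*-10.6108 = -1.2749
y_raw = 2.9679 - 0.05*42.679 = 0.834
Step 3: Project onto [-3, 2].
x_proj = clip(-1.2749) = -1.2749
y_proj = clip(0.834) = 0.834
Step 4: Evaluate f.
f(-1.2749, 0.834) = 24.868


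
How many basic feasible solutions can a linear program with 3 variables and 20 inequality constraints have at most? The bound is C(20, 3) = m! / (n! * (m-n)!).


Each vertex corresponds to some choice of n active constraints out of m, so the number of vertices is at most C(m, n) = m! / (n!(m-n)!).
m = 20, n = 3
Numerator: 20 * 19 * 18
Denominator: 3! = 6
C(20, 3) = 1140


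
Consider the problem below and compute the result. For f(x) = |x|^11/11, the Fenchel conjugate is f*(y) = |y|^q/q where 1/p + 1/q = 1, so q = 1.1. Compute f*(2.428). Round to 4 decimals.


The conjugate exponent q satisfies 1/p + 1/q = 1.
p = 11, so q = 11/(11 - 1) = 1.1
|y|^q = 2.428^1.1 = 2.6532
f*(2.428) = 2.6532 / 1.1 = 2.412


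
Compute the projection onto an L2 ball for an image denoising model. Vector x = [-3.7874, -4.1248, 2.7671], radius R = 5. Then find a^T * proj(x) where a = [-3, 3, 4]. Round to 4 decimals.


Step 1: Compute ||x|| (intermediates to 6 decimals).
||x|| = sqrt((-3.7874)^2 + (-4.1248)^2 + 2.7671^2) = 6.246216
Step 2: Project.
Since ||x|| > R, scale = R/||x|| = 5/6.246216 = 0.800485, proj(x) = scale * x
proj(x) = [-3.031757, -3.301841, 2.215022]
Step 3: Dot product.
a^T * proj(x) = -3*(-3.031757) + 3*(-3.301841) + 4*2.215022 = 8.0498


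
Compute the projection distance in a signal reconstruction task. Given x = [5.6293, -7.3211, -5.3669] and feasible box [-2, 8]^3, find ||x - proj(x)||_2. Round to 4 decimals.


Project each component onto [-2, 8].
clip(5.6293) = 5.6293, clip(-7.3211) = -2.0, clip(-5.3669) = -2.0
Projection = [5.6293, -2.0, -2.0]
Squared diffs: [0.0, 28.3141, 11.336]
Distance = sqrt(39.6501) = 6.2968


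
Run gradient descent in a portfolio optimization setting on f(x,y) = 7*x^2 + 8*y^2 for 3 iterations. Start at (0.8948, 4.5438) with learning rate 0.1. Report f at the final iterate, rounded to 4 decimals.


Gradient descent on f(x,y) = 7*x^2 + 8*y^2.
Starting point: (0.8948, 4.5438), alpha = 0.1
Step 1: grad_x = 2*7*0.8948 = 12.5272, grad_y = 2*8*4.5438 = 72.7008
  x_1 = 0.8948 - 0.1*12.5272 = -0.3579
  y_1 = 4.5438 - 0.1*72.7008 = -2.7263
Step 2: grad_x = 2*7*-0.3579 = -5.0109, grad_y = 2*8*-2.7263 = -43.6205
  x_2 = -0.3579 - 0.1*-5.0109 = 0.1432
  y_2 = -2.7263 - 0.1*-43.6205 = 1.6358
Step 3: grad_x = 2*7*0.1432 = 2.0044, grad_y = 2*8*1.6358 = 26.1723
  x_3 = 0.1432 - 0.1*2.0044 = -0.0573
  y_3 = 1.6358 - 0.1*26.1723 = -0.9815
f(-0.0573, -0.9815) = 7*(-0.0573)^2 + 8*(-0.9815)^2 = 7.7291


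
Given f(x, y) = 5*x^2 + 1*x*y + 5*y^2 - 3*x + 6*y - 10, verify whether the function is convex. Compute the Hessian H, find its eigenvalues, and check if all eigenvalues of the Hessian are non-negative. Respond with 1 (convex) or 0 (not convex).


The Hessian of f(x,y) = 5*x^2 + 1*x*y + 5*y^2 - 3*x + 6*y - 10 is:
H = [[10, 1], [1, 10]]
Trace = 10 + 10 = 20
Determinant = 10*10 - (1)^2 = 99
Discriminant = (20)^2 - 4*99 = 4.0
Eigenvalues: lambda_1 = 9.0, lambda_2 = 11.0
The function is convex.

1


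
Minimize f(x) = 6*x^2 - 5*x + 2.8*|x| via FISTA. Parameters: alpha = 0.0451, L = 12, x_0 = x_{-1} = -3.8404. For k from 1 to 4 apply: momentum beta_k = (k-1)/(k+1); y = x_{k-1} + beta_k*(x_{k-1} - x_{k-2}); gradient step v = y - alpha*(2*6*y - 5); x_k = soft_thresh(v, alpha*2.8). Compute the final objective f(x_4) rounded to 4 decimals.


FISTA on f(x) = 6*x^2 - 5*x + 2.8*|x|
L = 12, alpha = 0.0451
Iteration 1: beta = 0.0, y = -3.8404 + 0.0*(-3.8404 + 3.8404) = -3.8404
  grad(y) = -51.0848, v = y - alpha*grad = -1.5365
  prox(v) = soft_thresh(-1.5365, 0.1263) = -1.4102
Iteration 2: beta = 0.3333, y = -1.4102 + 0.3333*(-1.4102 + 3.8404) = -0.6001
  grad(y) = -12.2015, v = y - alpha*grad = -0.0498
  prox(v) = soft_thresh(-0.0498, 0.1263) = 0.0
Iteration 3: beta = 0.5, y = 0.0 + 0.5*(0.0 + 1.4102) = 0.7051
  grad(y) = 3.4612, v = y - alpha*grad = 0.549
  prox(v) = soft_thresh(0.549, 0.1263) = 0.4227
Iteration 4: beta = 0.6, y = 0.4227 + 0.6*(0.4227 - 0.0) = 0.6764
  grad(y) = 3.1162, v = y - alpha*grad = 0.5358
  prox(v) = soft_thresh(0.5358, 0.1263) = 0.4095
f(x_4) = 6*0.4095^2 - 5*0.4095 + 2.8*|0.4095| = 0.1053


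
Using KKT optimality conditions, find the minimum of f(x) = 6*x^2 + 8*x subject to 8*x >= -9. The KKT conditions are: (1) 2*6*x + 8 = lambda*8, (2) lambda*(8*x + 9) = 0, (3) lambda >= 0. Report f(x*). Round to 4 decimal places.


Step 1: Try lambda = 0 (constraint inactive).
Stationarity: 2*6*x + 8 = 0
x* = -8/(2*6) = -2/3 = -0.6667 (rounded; the exact value -2/3 is used below)
Check constraint: 8*-0.6667 = -5.3336 >= -9 -- satisfied.
Step 2: Compute optimal value.
f(x*) = 6*(-2/3)^2 + 8*(-2/3) = -2.6667


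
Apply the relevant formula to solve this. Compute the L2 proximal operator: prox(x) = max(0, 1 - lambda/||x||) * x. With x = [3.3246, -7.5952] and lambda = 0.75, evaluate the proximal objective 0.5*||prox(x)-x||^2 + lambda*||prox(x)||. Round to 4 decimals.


Step 1: Compute ||x||.
||x|| = 8.291
Step 2: Compute scaling factor.
scale = max(0, 1 - 0.75/8.291) = 0.9095
Step 3: prox(x) = [3.0239, -6.9081]
||prox(x)|| = 7.541
Step 4: Proximal objective.
0.5*||prox-x||^2 = 0.2813
lambda*||prox|| = 5.6558
Total = 5.937


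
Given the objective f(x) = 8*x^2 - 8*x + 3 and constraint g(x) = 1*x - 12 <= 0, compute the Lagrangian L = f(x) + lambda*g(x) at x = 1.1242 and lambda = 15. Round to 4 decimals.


Step 1: Evaluate f(x).
f(1.1242) = 8*1.1242^2 - 8*1.1242 + 3 = 4.117
Step 2: Evaluate g(x).
g(1.1242) = 1*1.1242 - 12 = -10.8758
Step 3: Compute Lagrangian.
L = 4.117 + 15*-10.8758 = -159.02


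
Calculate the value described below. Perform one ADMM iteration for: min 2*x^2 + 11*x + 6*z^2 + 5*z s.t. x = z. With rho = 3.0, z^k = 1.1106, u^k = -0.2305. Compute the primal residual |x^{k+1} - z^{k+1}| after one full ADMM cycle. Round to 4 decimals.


ADMM iteration with rho = 3.0, z^k = 1.1106, u^k = -0.2305
Step 1: x-update.
Minimize 2*x^2 + 11*x + (3.0/2)*(x - 1.1106 - 0.2305)^2
FOC: (2*2 + 3.0)*x = -11 + 3.0*(1.1106 + 0.2305)
x^{k+1} = -0.9967
Step 2: z-update.
Minimize 6*z^2 + 5*z + (3.0/2)*(-0.9967 - z - 0.2305)^2
FOC: (2*6 + 3.0)*z = -5 + 3.0*(-0.9967 - 0.2305)
z^{k+1} = -0.5788
Step 3: u-update.
u^{k+1} = -0.2305 - 0.9967 + 0.5788 = -0.6484
Step 4: Primal residual = |-0.9967 + 0.5788| = 0.4179


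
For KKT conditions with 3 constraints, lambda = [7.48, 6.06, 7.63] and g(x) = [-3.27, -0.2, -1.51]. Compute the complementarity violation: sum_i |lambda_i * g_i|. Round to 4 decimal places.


KKT complementary slackness check:
lambda_1 * g_1 = 7.48 * -3.27 = -24.4596
lambda_2 * g_2 = 6.06 * -0.2 = -1.212
lambda_3 * g_3 = 7.63 * -1.51 = -11.5213
Total violation = 24.4596 + 1.212 + 11.5213 = 37.1929


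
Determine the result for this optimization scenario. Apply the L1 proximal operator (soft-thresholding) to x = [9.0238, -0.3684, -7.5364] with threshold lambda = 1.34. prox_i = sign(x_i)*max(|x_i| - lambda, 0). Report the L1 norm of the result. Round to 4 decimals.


Soft-thresholding with lambda = 1.34:
prox(9.0238) = sign(9.0238)*max(|9.0238| - 1.34, 0) = 7.6838
prox(-0.3684) = sign(-0.3684)*max(|-0.3684| - 1.34, 0) = 0.0
prox(-7.5364) = sign(-7.5364)*max(|-7.5364| - 1.34, 0) = -6.1964
prox(x) = [7.6838, 0.0, -6.1964]
||prox(x)||_1 = 7.6838 + 0.0 + 6.1964 = 13.8802


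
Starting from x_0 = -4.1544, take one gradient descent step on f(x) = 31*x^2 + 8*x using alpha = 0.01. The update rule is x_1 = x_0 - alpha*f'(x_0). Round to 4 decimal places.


We compute the gradient at x_0 and apply the update.
f'(x) = 62*x + 8
f'(-4.1544) = 62*-4.1544 + 8 = -249.5728
x_1 = -4.1544 - 0.01*-249.5728 = -1.6587


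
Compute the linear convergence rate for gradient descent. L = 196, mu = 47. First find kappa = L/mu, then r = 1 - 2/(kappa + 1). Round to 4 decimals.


Step 1: Compute the condition number.
kappa = L/mu = 196/47 = 4.1702
Step 2: Compute the convergence rate.
r = 1 - 2/(kappa + 1) = 1 - 2*mu/(L + mu) = (L - mu)/(L + mu) = 149/243 = 0.6132


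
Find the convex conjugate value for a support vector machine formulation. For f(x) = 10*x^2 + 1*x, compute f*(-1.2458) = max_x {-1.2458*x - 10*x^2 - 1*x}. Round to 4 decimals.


f*(y) = sup_x {y*x - a*x^2 - b*x} = sup_x {(y-b)*x - a*x^2}
FOC: (y - b) - 2a*x = 0 => x* = (y - b)/(2a)
x* = (-1.2458 - 1)/(2*10) = -0.1123
f*(-1.2458) = (y-b)^2/(4a) = (-1.2458 - 1)^2/(4*10)
= 5.0436/40 = 0.1261


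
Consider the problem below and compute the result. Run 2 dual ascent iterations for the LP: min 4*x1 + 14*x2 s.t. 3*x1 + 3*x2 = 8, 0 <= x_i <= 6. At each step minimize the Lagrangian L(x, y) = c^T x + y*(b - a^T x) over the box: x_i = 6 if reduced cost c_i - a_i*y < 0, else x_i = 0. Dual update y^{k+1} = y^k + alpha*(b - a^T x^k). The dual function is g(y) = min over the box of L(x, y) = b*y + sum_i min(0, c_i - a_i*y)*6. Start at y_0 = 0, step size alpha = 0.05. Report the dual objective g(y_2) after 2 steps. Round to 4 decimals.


Dual ascent for LP: min 4*x1 + 14*x2, 3*x1 + 3*x2 = 8, 0 <= x_i <= 6
Step 1: y^k = 0.0, reduced costs: (4.0, 14.0)
  x^k = (0.0, 0.0), subgradient = b - a^T x = 8.0
  y^{k+1} = 0.0 + 0.05*8.0 = 0.4
Step 2: y^k = 0.4, reduced costs: (2.8, 12.8)
  x^k = (0.0, 0.0), subgradient = b - a^T x = 8.0
  y^{k+1} = 0.4 + 0.05*8.0 = 0.8
Dual objective at y_2 = 0.8: reduced costs (1.6, 11.6), box minimizer x = (0.0, 0.0)
g(y_2) = b*y + (c1 - a1*y)*x1 + (c2 - a2*y)*x2 = 8*0.8 + 1.6*0.0 + 11.6*0.0 = 6.4 + 0.0 + 0.0 = 6.4


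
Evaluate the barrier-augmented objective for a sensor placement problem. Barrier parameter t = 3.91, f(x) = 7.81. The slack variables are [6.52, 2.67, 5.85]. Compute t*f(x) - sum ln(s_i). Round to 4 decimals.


Step 1: Compute log-barrier.
ln values: [1.8749, 0.9821, 1.7664]
phi = -(1.8749 + 0.9821 + 1.7664) = -4.6234
Step 2: Compute augmented objective.
t*f(x) = 3.91*7.81 = 30.5371
Total = 30.5371 - 4.6234 = 25.9137


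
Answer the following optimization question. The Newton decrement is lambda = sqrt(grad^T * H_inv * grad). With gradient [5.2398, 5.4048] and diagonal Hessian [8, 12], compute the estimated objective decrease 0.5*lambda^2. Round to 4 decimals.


Step 1: H is diagonal, so H^(-1) * g = [0.655, 0.4504].
Step 2: g^T H^(-1) g = sum_i g_i^2 / H_ii
  = (5.2398)^2/8 + (5.4048)^2/12
  = 3.4319 + 2.4343 = 5.8663
Step 3: Objective decrease = 0.5 * g^T H^(-1) g = 2.9331


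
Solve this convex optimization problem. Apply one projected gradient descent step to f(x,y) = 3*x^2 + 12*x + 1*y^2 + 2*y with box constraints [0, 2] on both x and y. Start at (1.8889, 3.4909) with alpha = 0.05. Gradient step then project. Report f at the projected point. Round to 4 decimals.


Step 1: Compute gradient at (1.8889, 3.4909).
grad_x = 2*3*1.8889 + 12 = 23.3334
grad_y = 2*1*3.4909 + 2 = 8.9818
Step 2: Gradient step.
x_raw = 1.8889 - 0.05*23.3334 = 0.7222
y_raw = 3.4909 - 0.05*8.9818 = 3.0418
Step 3: Project onto [0, 2].
x_proj = clip(0.7222) = 0.7222
y_proj = clip(3.0418) = 2.0
Step 4: Evaluate f.
f(0.7222, 2.0) = 18.2316


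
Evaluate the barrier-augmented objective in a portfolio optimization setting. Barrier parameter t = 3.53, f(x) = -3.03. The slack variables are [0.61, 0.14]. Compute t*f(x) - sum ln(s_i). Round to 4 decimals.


Step 1: Compute log-barrier.
ln values: [-0.4943, -1.9661]
phi = -(-0.4943 - 1.9661) = 2.4604
Step 2: Compute augmented objective.
t*f(x) = 3.53*-3.03 = -10.6959
Total = -10.6959 + 2.4604 = -8.2355


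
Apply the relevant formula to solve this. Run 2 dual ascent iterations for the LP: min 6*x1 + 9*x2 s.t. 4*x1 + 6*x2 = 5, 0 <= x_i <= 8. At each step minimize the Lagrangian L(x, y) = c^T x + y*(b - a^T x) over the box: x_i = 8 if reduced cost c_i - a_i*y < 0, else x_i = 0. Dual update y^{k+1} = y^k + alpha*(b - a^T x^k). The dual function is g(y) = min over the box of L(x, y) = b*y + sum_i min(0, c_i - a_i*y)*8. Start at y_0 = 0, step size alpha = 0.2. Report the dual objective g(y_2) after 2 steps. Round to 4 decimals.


Dual ascent for LP: min 6*x1 + 9*x2, 4*x1 + 6*x2 = 5, 0 <= x_i <= 8
Step 1: y^k = 0.0, reduced costs: (6.0, 9.0)
  x^k = (0.0, 0.0), subgradient = b - a^T x = 5.0
  y^{k+1} = 0.0 + 0.2*5.0 = 1.0
Step 2: y^k = 1.0, reduced costs: (2.0, 3.0)
  x^k = (0.0, 0.0), subgradient = b - a^T x = 5.0
  y^{k+1} = 1.0 + 0.2*5.0 = 2.0
Dual objective at y_2 = 2.0: reduced costs (-2.0, -3.0), box minimizer x = (8.0, 8.0)
g(y_2) = b*y + (c1 - a1*y)*x1 + (c2 - a2*y)*x2 = 5*2.0 + (-2.0)*8.0 + (-3.0)*8.0 = 10.0 - 16.0 - 24.0 = -30.0


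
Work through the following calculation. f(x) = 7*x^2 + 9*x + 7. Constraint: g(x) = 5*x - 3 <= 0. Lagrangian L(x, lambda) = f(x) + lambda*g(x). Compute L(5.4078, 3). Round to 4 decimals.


Step 1: Evaluate f(x).
f(5.4078) = 7*5.4078^2 + 9*5.4078 + 7 = 260.3803
Step 2: Evaluate g(x).
g(5.4078) = 5*5.4078 - 3 = 24.039
Step 3: Compute Lagrangian.
L = 260.3803 + 3*24.039 = 332.4973


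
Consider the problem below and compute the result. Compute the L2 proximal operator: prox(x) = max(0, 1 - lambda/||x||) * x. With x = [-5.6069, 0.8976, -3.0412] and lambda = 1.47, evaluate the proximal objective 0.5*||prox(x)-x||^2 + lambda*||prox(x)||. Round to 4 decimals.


Step 1: Compute ||x||.
||x|| = 6.4414
Step 2: Compute scaling factor.
scale = max(0, 1 - 1.47/6.4414) = 0.7718
Step 3: prox(x) = [-4.3273, 0.6928, -2.3472]
||prox(x)|| = 4.9714
Step 4: Proximal objective.
0.5*||prox-x||^2 = 1.0805
lambda*||prox|| = 7.308
Total = 8.3884


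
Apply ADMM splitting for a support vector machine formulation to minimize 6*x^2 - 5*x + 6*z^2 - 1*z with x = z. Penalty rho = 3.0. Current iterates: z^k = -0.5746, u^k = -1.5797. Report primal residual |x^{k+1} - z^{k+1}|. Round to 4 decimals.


ADMM iteration with rho = 3.0, z^k = -0.5746, u^k = -1.5797
Step 1: x-update.
Minimize 6*x^2 - 5*x + (3.0/2)*(x + 0.5746 - 1.5797)^2
FOC: (2*6 + 3.0)*x = 5 + 3.0*(-0.5746 + 1.5797)
x^{k+1} = 0.5344
Step 2: z-update.
Minimize 6*z^2 - 1*z + (3.0/2)*(0.5344 - z - 1.5797)^2
FOC: (2*6 + 3.0)*z = 1 + 3.0*(0.5344 - 1.5797)
z^{k+1} = -0.1424
Step 3: u-update.
u^{k+1} = -1.5797 + 0.5344 + 0.1424 = -0.9029
Step 4: Primal residual = |0.5344 + 0.1424| = 0.6768


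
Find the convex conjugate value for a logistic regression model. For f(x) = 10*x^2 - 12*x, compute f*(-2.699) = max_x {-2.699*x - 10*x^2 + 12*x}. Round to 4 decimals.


f*(y) = sup_x {y*x - a*x^2 - b*x} = sup_x {(y-b)*x - a*x^2}
FOC: (y - b) - 2a*x = 0 => x* = (y - b)/(2a)
x* = (-2.699 + 12)/(2*10) = 0.4651
f*(-2.699) = (y-b)^2/(4a) = (-2.699 + 12)^2/(4*10)
= 86.5086/40 = 2.1627


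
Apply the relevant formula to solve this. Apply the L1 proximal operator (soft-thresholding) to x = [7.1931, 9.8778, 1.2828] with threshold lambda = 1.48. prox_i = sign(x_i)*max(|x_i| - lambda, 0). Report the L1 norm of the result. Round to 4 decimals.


Soft-thresholding with lambda = 1.48:
prox(7.1931) = sign(7.1931)*max(|7.1931| - 1.48, 0) = 5.7131
prox(9.8778) = sign(9.8778)*max(|9.8778| - 1.48, 0) = 8.3978
prox(1.2828) = sign(1.2828)*max(|1.2828| - 1.48, 0) = 0.0
prox(x) = [5.7131, 8.3978, 0.0]
||prox(x)||_1 = 5.7131 + 8.3978 + 0.0 = 14.1109


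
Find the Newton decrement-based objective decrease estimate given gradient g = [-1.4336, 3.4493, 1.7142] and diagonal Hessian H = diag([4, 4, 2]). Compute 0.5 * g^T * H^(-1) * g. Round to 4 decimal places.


Step 1: H is diagonal, so H^(-1) * g = [-0.3584, 0.8623, 0.8571].
Step 2: g^T H^(-1) g = sum_i g_i^2 / H_ii
  = (-1.4336)^2/4 + (3.4493)^2/4 + (1.7142)^2/2
  = 0.5138 + 2.9744 + 1.4692 = 4.9575
Step 3: Objective decrease = 0.5 * g^T H^(-1) g = 2.4787


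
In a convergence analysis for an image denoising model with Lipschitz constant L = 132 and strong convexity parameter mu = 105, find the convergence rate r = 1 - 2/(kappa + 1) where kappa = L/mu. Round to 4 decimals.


Step 1: Compute the condition number.
kappa = L/mu = 132/105 = 1.2571
Step 2: Compute the convergence rate.
r = 1 - 2/(kappa + 1) = 1 - 2*mu/(L + mu) = (L - mu)/(L + mu) = 27/237 = 0.1139


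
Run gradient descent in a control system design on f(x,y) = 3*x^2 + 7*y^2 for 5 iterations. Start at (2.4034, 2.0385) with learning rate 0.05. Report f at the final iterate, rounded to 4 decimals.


Gradient descent on f(x,y) = 3*x^2 + 7*y^2.
Starting point: (2.4034, 2.0385), alpha = 0.05
Step 1: grad_x = 2*3*2.4034 = 14.4204, grad_y = 2*7*2.0385 = 28.539
  x_1 = 2.4034 - 0.05*14.4204 = 1.6824
  y_1 = 2.0385 - 0.05*28.539 = 0.6116
Step 2: grad_x = 2*3*1.6824 = 10.0943, grad_y = 2*7*0.6116 = 8.5617
  x_2 = 1.6824 - 0.05*10.0943 = 1.1777
  y_2 = 0.6116 - 0.05*8.5617 = 0.1835
Step 3: grad_x = 2*3*1.1777 = 7.066, grad_y = 2*7*0.1835 = 2.5685
  x_3 = 1.1777 - 0.05*7.066 = 0.8244
  y_3 = 0.1835 - 0.05*2.5685 = 0.055
Step 4: grad_x = 2*3*0.8244 = 4.9462, grad_y = 2*7*0.055 = 0.7706
  x_4 = 0.8244 - 0.05*4.9462 = 0.5771
  y_4 = 0.055 - 0.05*0.7706 = 0.0165
Step 5: grad_x = 2*3*0.5771 = 3.4623, grad_y = 2*7*0.0165 = 0.2312
  x_5 = 0.5771 - 0.05*3.4623 = 0.4039
  y_5 = 0.0165 - 0.05*0.2312 = 0.005
f(0.4039, 0.005) = 3*0.4039^2 + 7*0.005^2 = 0.4897


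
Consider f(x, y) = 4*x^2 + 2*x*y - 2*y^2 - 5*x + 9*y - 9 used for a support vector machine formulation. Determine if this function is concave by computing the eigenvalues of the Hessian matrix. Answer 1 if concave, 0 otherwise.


The Hessian of f(x,y) = 4*x^2 + 2*x*y - 2*y^2 - 5*x + 9*y - 9 is:
H = [[8, 2], [2, -4]]
Trace = 8 - 4 = 4
Determinant = 8*-4 - (2)^2 = -36
Discriminant = (4)^2 - 4*-36 = 160.0
Eigenvalues: lambda_1 = -4.3246, lambda_2 = 8.3246
The function is not concave.

0


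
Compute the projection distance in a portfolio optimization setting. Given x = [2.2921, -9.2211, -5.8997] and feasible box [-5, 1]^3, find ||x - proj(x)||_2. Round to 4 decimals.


Project each component onto [-5, 1].
clip(2.2921) = 1.0, clip(-9.2211) = -5.0, clip(-5.8997) = -5.0
Projection = [1.0, -5.0, -5.0]
Squared diffs: [1.6695, 17.8177, 0.8095]
Distance = sqrt(20.2967) = 4.5052


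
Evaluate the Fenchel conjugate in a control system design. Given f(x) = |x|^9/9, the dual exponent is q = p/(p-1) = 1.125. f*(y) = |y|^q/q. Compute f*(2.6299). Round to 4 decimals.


The conjugate exponent q satisfies 1/p + 1/q = 1.
p = 9, so q = 9/(9 - 1) = 1.125
|y|^q = 2.6299^1.125 = 2.9678
f*(2.6299) = 2.9678 / 1.125 = 2.638


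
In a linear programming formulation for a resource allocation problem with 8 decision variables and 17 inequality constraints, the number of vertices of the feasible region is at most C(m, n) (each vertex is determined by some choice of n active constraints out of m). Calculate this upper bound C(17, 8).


Each vertex corresponds to some choice of n active constraints out of m, so the number of vertices is at most C(m, n) = m! / (n!(m-n)!).
m = 17, n = 8
Numerator: 17 * 16 * 15 * 14 * 13 * 12 * 11 * 10
Denominator: 8! = 40320
C(17, 8) = 24310


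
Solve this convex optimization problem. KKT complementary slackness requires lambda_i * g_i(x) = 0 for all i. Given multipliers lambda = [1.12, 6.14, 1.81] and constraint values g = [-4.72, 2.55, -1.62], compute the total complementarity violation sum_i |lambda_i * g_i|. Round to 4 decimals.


KKT complementary slackness check:
lambda_1 * g_1 = 1.12 * -4.72 = -5.2864
lambda_2 * g_2 = 6.14 * 2.55 = 15.657
lambda_3 * g_3 = 1.81 * -1.62 = -2.9322
Total violation = 5.2864 + 15.657 + 2.9322 = 23.8756


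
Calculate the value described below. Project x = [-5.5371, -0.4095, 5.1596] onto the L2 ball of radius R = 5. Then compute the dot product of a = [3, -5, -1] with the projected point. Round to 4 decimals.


Step 1: Compute ||x|| (intermediates to 6 decimals).
||x|| = sqrt((-5.5371)^2 + (-0.4095)^2 + 5.1596^2) = 7.579488
Step 2: Project.
Since ||x|| > R, scale = R/||x|| = 5/7.579488 = 0.659675, proj(x) = scale * x
proj(x) = [-3.652686, -0.270137, 3.403659]
Step 3: Dot product.
a^T * proj(x) = 3*(-3.652686) - 5*(-0.270137) - 1*3.403659 = -13.011


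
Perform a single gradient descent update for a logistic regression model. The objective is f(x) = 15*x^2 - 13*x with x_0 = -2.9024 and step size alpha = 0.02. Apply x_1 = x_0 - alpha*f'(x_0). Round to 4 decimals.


We compute the gradient at x_0 and apply the update.
f'(x) = 30*x - 13
f'(-2.9024) = 30*-2.9024 - 13 = -100.072
x_1 = -2.9024 - 0.02*-100.072 = -0.901


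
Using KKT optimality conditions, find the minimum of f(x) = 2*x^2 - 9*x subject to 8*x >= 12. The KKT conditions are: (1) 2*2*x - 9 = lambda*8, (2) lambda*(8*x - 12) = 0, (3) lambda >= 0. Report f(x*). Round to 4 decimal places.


Step 1: Try lambda = 0 (constraint inactive).
Stationarity: 2*2*x - 9 = 0
x* = 9/(2*2) = 2.25
Check constraint: 8*2.25 = 18.0 >= 12 -- satisfied.
Step 2: Compute optimal value.
f(x*) = 2*2.25^2 - 9*2.25 = -10.125


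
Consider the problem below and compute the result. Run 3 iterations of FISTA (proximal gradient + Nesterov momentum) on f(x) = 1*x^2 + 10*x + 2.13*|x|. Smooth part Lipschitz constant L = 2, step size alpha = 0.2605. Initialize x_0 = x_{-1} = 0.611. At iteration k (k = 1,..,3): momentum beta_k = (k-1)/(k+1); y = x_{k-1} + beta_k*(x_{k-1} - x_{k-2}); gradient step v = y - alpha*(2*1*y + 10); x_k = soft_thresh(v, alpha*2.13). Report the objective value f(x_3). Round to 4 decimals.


FISTA on f(x) = 1*x^2 + 10*x + 2.13*|x|
L = 2, alpha = 0.2605
Iteration 1: beta = 0.0, y = 0.611 + 0.0*(0.611 - 0.611) = 0.611
  grad(y) = 11.222, v = y - alpha*grad = -2.3123
  prox(v) = soft_thresh(-2.3123, 0.5549) = -1.7575
Iteration 2: beta = 0.3333, y = -1.7575 + 0.3333*(-1.7575 - 0.611) = -2.547
  grad(y) = 4.9061, v = y - alpha*grad = -3.825
  prox(v) = soft_thresh(-3.825, 0.5549) = -3.2701
Iteration 3: beta = 0.5, y = -3.2701 + 0.5*(-3.2701 + 1.7575) = -4.0265
  grad(y) = 1.9471, v = y - alpha*grad = -4.5337
  prox(v) = soft_thresh(-4.5337, 0.5549) = -3.9788
f(x_3) = 1*(-3.9788)^2 + 10*(-3.9788) + 2.13*|-3.9788| = -15.4823


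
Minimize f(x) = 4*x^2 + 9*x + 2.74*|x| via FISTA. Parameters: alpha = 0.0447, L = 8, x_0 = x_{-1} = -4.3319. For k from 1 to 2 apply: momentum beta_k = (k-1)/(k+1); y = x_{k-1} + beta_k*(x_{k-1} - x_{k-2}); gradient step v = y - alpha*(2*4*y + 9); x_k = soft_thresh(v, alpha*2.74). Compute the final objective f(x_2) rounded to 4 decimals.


FISTA on f(x) = 4*x^2 + 9*x + 2.74*|x|
L = 8, alpha = 0.0447
Iteration 1: beta = 0.0, y = -4.3319 + 0.0*(-4.3319 + 4.3319) = -4.3319
  grad(y) = -25.6552, v = y - alpha*grad = -3.1851
  prox(v) = soft_thresh(-3.1851, 0.1225) = -3.0626
Iteration 2: beta = 0.3333, y = -3.0626 + 0.3333*(-3.0626 + 4.3319) = -2.6395
  grad(y) = -12.1164, v = y - alpha*grad = -2.0979
  prox(v) = soft_thresh(-2.0979, 0.1225) = -1.9755
f(x_2) = 4*(-1.9755)^2 + 9*(-1.9755) + 2.74*|-1.9755| = 3.2435


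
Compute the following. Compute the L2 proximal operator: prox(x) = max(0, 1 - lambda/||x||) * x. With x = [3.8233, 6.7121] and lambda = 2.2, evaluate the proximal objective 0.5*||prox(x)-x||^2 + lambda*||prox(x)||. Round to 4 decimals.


Step 1: Compute ||x||.
||x|| = 7.7246
Step 2: Compute scaling factor.
scale = max(0, 1 - 2.2/7.7246) = 0.7152
Step 3: prox(x) = [2.7344, 4.8005]
||prox(x)|| = 5.5246
Step 4: Proximal objective.
0.5*||prox-x||^2 = 2.42
lambda*||prox|| = 12.1541
Total = 14.5742


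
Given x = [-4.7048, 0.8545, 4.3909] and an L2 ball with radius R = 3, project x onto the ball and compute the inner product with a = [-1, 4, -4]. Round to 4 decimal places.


Step 1: Compute ||x|| (intermediates to 6 decimals).
||x|| = sqrt((-4.7048)^2 + 0.8545^2 + 4.3909^2) = 6.491942
Step 2: Project.
Since ||x|| > R, scale = R/||x|| = 3/6.491942 = 0.462111, proj(x) = scale * x
proj(x) = [-2.17414, 0.394874, 2.029083]
Step 3: Dot product.
a^T * proj(x) = -1*(-2.17414) + 4*0.394874 - 4*2.029083 = -4.3627


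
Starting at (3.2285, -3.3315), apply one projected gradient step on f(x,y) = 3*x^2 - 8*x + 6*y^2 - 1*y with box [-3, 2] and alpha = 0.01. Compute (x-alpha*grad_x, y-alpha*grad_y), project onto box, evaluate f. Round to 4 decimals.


Step 1: Compute gradient at (3.2285, -3.3315).
grad_x = 2*3*3.2285 - 8 = 11.371
grad_y = 2*6*-3.3315 - 1 = -40.978
Step 2: Gradient step.
x_raw = 3.2285 - 0.01*11.371 = 3.1148
y_raw = -3.3315 - 0.01*-40.978 = -2.9217
Step 3: Project onto [-3, 2].
x_proj = clip(3.1148) = 2.0
y_proj = clip(-2.9217) = -2.9217
Step 4: Evaluate f.
f(2.0, -2.9217) = 50.1404


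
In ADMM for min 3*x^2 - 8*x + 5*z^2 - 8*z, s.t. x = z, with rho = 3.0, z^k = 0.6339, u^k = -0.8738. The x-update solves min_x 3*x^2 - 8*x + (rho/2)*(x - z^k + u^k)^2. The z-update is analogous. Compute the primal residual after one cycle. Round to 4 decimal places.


ADMM iteration with rho = 3.0, z^k = 0.6339, u^k = -0.8738
Step 1: x-update.
Minimize 3*x^2 - 8*x + (3.0/2)*(x - 0.6339 - 0.8738)^2
FOC: (2*3 + 3.0)*x = 8 + 3.0*(0.6339 + 0.8738)
x^{k+1} = 1.3915
Step 2: z-update.
Minimize 5*z^2 - 8*z + (3.0/2)*(1.3915 - z - 0.8738)^2
FOC: (2*5 + 3.0)*z = 8 + 3.0*(1.3915 - 0.8738)
z^{k+1} = 0.7348
Step 3: u-update.
u^{k+1} = -0.8738 + 1.3915 - 0.7348 = -0.2172
Step 4: Primal residual = |1.3915 - 0.7348| = 0.6566


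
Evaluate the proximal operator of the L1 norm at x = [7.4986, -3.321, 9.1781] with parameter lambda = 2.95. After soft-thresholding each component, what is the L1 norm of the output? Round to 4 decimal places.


Soft-thresholding with lambda = 2.95:
prox(7.4986) = sign(7.4986)*max(|7.4986| - 2.95, 0) = 4.5486
prox(-3.321) = sign(-3.321)*max(|-3.321| - 2.95, 0) = -0.371
prox(9.1781) = sign(9.1781)*max(|9.1781| - 2.95, 0) = 6.2281
prox(x) = [4.5486, -0.371, 6.2281]
||prox(x)||_1 = 4.5486 + 0.371 + 6.2281 = 11.1477


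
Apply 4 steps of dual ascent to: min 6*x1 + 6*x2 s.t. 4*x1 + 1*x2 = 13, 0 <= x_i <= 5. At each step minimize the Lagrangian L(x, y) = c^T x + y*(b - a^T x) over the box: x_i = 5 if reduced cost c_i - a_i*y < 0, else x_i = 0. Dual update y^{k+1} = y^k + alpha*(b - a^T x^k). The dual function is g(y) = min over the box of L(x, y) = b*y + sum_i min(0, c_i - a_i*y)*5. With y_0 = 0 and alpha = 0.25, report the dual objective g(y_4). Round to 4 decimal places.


Dual ascent for LP: min 6*x1 + 6*x2, 4*x1 + 1*x2 = 13, 0 <= x_i <= 5
Step 1: y^k = 0.0, reduced costs: (6.0, 6.0)
  x^k = (0.0, 0.0), subgradient = b - a^T x = 13.0
  y^{k+1} = 0.0 + 0.25*13.0 = 3.25
Step 2: y^k = 3.25, reduced costs: (-7.0, 2.75)
  x^k = (5.0, 0.0), subgradient = b - a^T x = -7.0
  y^{k+1} = 3.25 + 0.25*-7.0 = 1.5
Step 3: y^k = 1.5, reduced costs: (0.0, 4.5)
  x^k = (0.0, 0.0), subgradient = b - a^T x = 13.0
  y^{k+1} = 1.5 + 0.25*13.0 = 4.75
Step 4: y^k = 4.75, reduced costs: (-13.0, 1.25)
  x^k = (5.0, 0.0), subgradient = b - a^T x = -7.0
  y^{k+1} = 4.75 + 0.25*-7.0 = 3.0
Dual objective at y_4 = 3.0: reduced costs (-6.0, 3.0), box minimizer x = (5.0, 0.0)
g(y_4) = b*y + (c1 - a1*y)*x1 + (c2 - a2*y)*x2 = 13*3.0 + (-6.0)*5.0 + 3.0*0.0 = 39.0 - 30.0 + 0.0 = 9.0


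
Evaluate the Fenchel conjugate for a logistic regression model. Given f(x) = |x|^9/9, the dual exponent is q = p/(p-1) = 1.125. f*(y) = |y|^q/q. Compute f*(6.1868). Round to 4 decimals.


The conjugate exponent q satisfies 1/p + 1/q = 1.
p = 9, so q = 9/(9 - 1) = 1.125
|y|^q = 6.1868^1.125 = 7.7696
f*(6.1868) = 7.7696 / 1.125 = 6.9063


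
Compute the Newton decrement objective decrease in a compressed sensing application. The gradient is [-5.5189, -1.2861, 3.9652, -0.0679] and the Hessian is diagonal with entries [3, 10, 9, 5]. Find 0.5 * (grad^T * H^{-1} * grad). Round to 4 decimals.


Step 1: H is diagonal, so H^(-1) * g = [-1.8396, -0.1286, 0.4406, -0.0136].
Step 2: g^T H^(-1) g = sum_i g_i^2 / H_ii
  = (-5.5189)^2/3 + (-1.2861)^2/10 + (3.9652)^2/9 + (-0.0679)^2/5
  = 10.1528 + 0.1654 + 1.747 + 0.0009 = 12.0661
Step 3: Objective decrease = 0.5 * g^T H^(-1) g = 6.033


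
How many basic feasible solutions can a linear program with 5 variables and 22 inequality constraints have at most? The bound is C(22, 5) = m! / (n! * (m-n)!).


Each vertex corresponds to some choice of n active constraints out of m, so the number of vertices is at most C(m, n) = m! / (n!(m-n)!).
m = 22, n = 5
Numerator: 22 * 21 * 20 * 19 * 18
Denominator: 5! = 120
C(22, 5) = 26334


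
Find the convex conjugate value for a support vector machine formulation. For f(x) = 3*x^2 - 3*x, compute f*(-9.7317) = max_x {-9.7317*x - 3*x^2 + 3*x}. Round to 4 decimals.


f*(y) = sup_x {y*x - a*x^2 - b*x} = sup_x {(y-b)*x - a*x^2}
FOC: (y - b) - 2a*x = 0 => x* = (y - b)/(2a)
x* = (-9.7317 + 3)/(2*3) = -1.122
f*(-9.7317) = (y-b)^2/(4a) = (-9.7317 + 3)^2/(4*3)
= 45.3158/12 = 3.7763


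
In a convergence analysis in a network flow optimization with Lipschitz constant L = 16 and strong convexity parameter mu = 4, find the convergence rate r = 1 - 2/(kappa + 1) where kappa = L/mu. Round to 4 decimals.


Step 1: Compute the condition number.
kappa = L/mu = 16/4 = 4.0
Step 2: Compute the convergence rate.
r = 1 - 2/(kappa + 1) = 1 - 2*mu/(L + mu) = (L - mu)/(L + mu) = 12/20 = 0.6


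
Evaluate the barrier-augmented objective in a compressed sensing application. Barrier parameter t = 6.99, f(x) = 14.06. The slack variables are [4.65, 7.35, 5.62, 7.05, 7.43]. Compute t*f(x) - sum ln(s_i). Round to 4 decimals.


Step 1: Compute log-barrier.
ln values: [1.5369, 1.9947, 1.7263, 1.953, 2.0055]
phi = -(1.5369 + 1.9947 + 1.7263 + 1.953 + 2.0055) = -9.2165
Step 2: Compute augmented objective.
t*f(x) = 6.99*14.06 = 98.2794
Total = 98.2794 - 9.2165 = 89.0629


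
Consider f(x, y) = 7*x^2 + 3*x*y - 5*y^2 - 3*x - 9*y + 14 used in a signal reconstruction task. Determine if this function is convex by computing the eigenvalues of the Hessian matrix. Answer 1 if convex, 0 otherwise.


The Hessian of f(x,y) = 7*x^2 + 3*x*y - 5*y^2 - 3*x - 9*y + 14 is:
H = [[14, 3], [3, -10]]
Trace = 14 - 10 = 4
Determinant = 14*-10 - (3)^2 = -149
Discriminant = (4)^2 - 4*-149 = 612.0
Eigenvalues: lambda_1 = -10.3693, lambda_2 = 14.3693
The function is not convex.

0


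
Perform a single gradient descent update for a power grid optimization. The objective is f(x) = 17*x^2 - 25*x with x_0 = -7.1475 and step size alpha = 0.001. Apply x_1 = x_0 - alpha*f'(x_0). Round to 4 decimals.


We compute the gradient at x_0 and apply the update.
f'(x) = 34*x - 25
f'(-7.1475) = 34*-7.1475 - 25 = -268.015
x_1 = -7.1475 - 0.001*-268.015 = -6.8795


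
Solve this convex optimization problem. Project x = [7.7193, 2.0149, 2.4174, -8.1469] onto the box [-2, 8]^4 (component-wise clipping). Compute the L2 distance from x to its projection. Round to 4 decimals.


Project each component onto [-2, 8].
clip(7.7193) = 7.7193, clip(2.0149) = 2.0149, clip(2.4174) = 2.4174, clip(-8.1469) = -2.0
Projection = [7.7193, 2.0149, 2.4174, -2.0]
Squared diffs: [0.0, 0.0, 0.0, 37.7844]
Distance = sqrt(37.7844) = 6.1469


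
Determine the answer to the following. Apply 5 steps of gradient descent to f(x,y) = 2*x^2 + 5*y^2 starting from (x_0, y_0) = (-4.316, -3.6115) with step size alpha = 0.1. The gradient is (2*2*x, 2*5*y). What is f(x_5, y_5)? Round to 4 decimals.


Gradient descent on f(x,y) = 2*x^2 + 5*y^2.
Starting point: (-4.316, -3.6115), alpha = 0.1
Step 1: grad_x = 2*2*-4.316 = -17.264, grad_y = 2*5*-3.6115 = -36.115
  x_1 = -4.316 - 0.1*-17.264 = -2.5896
  y_1 = -3.6115 - 0.1*-36.115 = 0.0
Step 2: grad_x = 2*2*-2.5896 = -10.3584, grad_y = 2*5*0.0 = 0.0
  x_2 = -2.5896 - 0.1*-10.3584 = -1.5538
  y_2 = 0.0 - 0.1*0.0 = 0.0
Step 3: grad_x = 2*2*-1.5538 = -6.215, grad_y = 2*5*0.0 = 0.0
  x_3 = -1.5538 - 0.1*-6.215 = -0.9323
  y_3 = 0.0 - 0.1*0.0 = 0.0
Step 4: grad_x = 2*2*-0.9323 = -3.729, grad_y = 2*5*0.0 = 0.0
  x_4 = -0.9323 - 0.1*-3.729 = -0.5594
  y_4 = 0.0 - 0.1*0.0 = 0.0
Step 5: grad_x = 2*2*-0.5594 = -2.2374, grad_y = 2*5*0.0 = 0.0
  x_5 = -0.5594 - 0.1*-2.2374 = -0.3356
  y_5 = 0.0 - 0.1*0.0 = 0.0
f(-0.3356, 0.0) = 2*(-0.3356)^2 + 5*0.0^2 = 0.2253


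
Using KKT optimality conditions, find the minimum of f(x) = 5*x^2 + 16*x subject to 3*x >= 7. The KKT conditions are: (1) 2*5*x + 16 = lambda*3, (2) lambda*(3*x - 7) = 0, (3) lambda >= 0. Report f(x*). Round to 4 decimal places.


Step 1: Try lambda = 0 (constraint inactive).
x_unc = -16/(2*5) = -1.6
Check: 3*-1.6 = -4.8 < 7 -- violated!
Step 2: Constraint must be active: 3*x = 7
x* = 7/3 = 2.3333 (rounded; the exact value 7/3 is used below)
lambda = (2*5*(7/3) + 16)/3 = 13.1111
Step 3: Compute optimal value.
f(x*) = 5*(7/3)^2 + 16*(7/3) = 64.5556


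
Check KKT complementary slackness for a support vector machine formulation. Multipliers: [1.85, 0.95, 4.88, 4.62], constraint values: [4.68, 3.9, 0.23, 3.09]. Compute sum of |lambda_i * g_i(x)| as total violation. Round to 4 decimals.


KKT complementary slackness check:
lambda_1 * g_1 = 1.85 * 4.68 = 8.658
lambda_2 * g_2 = 0.95 * 3.9 = 3.705
lambda_3 * g_3 = 4.88 * 0.23 = 1.1224
lambda_4 * g_4 = 4.62 * 3.09 = 14.2758
Total violation = 8.658 + 3.705 + 1.1224 + 14.2758 = 27.7612


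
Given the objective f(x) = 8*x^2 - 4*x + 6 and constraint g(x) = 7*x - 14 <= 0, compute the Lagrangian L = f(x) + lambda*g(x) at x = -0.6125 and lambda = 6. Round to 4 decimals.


Step 1: Evaluate f(x).
f(-0.6125) = 8*(-0.6125)^2 - 4*(-0.6125) + 6 = 11.4513
Step 2: Evaluate g(x).
g(-0.6125) = 7*-0.6125 - 14 = -18.2875
Step 3: Compute Lagrangian.
L = 11.4513 + 6*-18.2875 = -98.2738


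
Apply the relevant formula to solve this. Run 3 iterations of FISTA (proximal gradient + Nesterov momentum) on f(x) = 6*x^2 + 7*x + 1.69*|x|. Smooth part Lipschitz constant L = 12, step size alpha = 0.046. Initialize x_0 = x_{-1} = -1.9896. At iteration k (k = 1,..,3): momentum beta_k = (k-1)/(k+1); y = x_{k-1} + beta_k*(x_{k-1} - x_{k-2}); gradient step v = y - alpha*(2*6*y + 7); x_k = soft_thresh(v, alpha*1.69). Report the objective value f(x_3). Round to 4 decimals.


FISTA on f(x) = 6*x^2 + 7*x + 1.69*|x|
L = 12, alpha = 0.046
Iteration 1: beta = 0.0, y = -1.9896 + 0.0*(-1.9896 + 1.9896) = -1.9896
  grad(y) = -16.8752, v = y - alpha*grad = -1.2133
  prox(v) = soft_thresh(-1.2133, 0.0777) = -1.1356
Iteration 2: beta = 0.3333, y = -1.1356 + 0.3333*(-1.1356 + 1.9896) = -0.8509
  grad(y) = -3.2112, v = y - alpha*grad = -0.7032
  prox(v) = soft_thresh(-0.7032, 0.0777) = -0.6255
Iteration 3: beta = 0.5, y = -0.6255 + 0.5*(-0.6255 + 1.1356) = -0.3704
  grad(y) = 2.555, v = y - alpha*grad = -0.4879
  prox(v) = soft_thresh(-0.4879, 0.0777) = -0.4102
f(x_3) = 6*(-0.4102)^2 + 7*(-0.4102) + 1.69*|-0.4102| = -1.1686
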